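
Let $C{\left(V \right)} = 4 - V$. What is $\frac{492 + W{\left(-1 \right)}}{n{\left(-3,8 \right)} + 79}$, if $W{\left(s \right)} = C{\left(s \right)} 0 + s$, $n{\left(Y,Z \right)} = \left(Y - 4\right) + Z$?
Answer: $\frac{491}{80} \approx 6.1375$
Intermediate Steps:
$n{\left(Y,Z \right)} = -4 + Y + Z$ ($n{\left(Y,Z \right)} = \left(-4 + Y\right) + Z = -4 + Y + Z$)
$W{\left(s \right)} = s$ ($W{\left(s \right)} = \left(4 - s\right) 0 + s = 0 + s = s$)
$\frac{492 + W{\left(-1 \right)}}{n{\left(-3,8 \right)} + 79} = \frac{492 - 1}{\left(-4 - 3 + 8\right) + 79} = \frac{491}{1 + 79} = \frac{491}{80}$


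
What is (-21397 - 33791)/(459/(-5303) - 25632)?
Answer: 32517996/15102995 ≈ 2.1531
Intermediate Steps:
(-21397 - 33791)/(459/(-5303) - 25632) = -55188/(459*(-1/5303) - 25632) = -55188/(-459/5303 - 25632) = -55188/(-135926955/5303) = -55188*(-5303/135926955) = 32517996/15102995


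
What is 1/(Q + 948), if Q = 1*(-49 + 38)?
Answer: 1/937 ≈ 0.0010672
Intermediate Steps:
Q = -11 (Q = 1*(-11) = -11)
1/(Q + 948) = 1/(-11 + 948) = 1/937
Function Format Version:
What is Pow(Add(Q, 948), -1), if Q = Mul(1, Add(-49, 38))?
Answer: Rational(1, 937) ≈ 0.0010672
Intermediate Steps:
Q = -11 (Q = Mul(1, -11) = -11)
Pow(Add(Q, 948), -1) = Pow(Add(-11, 948), -1) = Pow(937, -1) = Rational(1, 937)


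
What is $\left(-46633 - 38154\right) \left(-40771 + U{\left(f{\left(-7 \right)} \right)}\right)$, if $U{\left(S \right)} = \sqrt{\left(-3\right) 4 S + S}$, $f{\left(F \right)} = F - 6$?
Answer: $3456850777 - 84787 \sqrt{143} \approx 3.4558 \cdot 10^{9}$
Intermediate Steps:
$f{\left(F \right)} = -6 + F$ ($f{\left(F \right)} = F - 6 = -6 + F$)
$U{\left(S \right)} = \sqrt{11} \sqrt{- S}$ ($U{\left(S \right)} = \sqrt{- 12 S + S} = \sqrt{- 11 S} = \sqrt{11} \sqrt{- S}$)
$\left(-46633 - 38154\right) \left(-40771 + U{\left(f{\left(-7 \right)} \right)}\right) = \left(-46633 - 38154\right) \left(-40771 + \sqrt{11} \sqrt{- (-6 - 7)}\right) = - 84787 \left(-40771 + \sqrt{11} \sqrt{\left(-1\right) \left(-13\right)}\right) = - 84787 \left(-40771 + \sqrt{11} \sqrt{13}\right) = - 84787 \left(-40771 + \sqrt{143}\right) = 3456850777 - 84787 \sqrt{143}$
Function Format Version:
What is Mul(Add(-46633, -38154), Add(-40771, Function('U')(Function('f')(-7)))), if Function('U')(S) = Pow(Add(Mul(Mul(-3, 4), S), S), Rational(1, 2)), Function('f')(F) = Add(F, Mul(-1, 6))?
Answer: Add(3456850777, Mul(-84787, Pow(143, Rational(1, 2)))) ≈ 3.4558e+9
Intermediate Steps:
Function('f')(F) = Add(-6, F) (Function('f')(F) = Add(F, -6) = Add(-6, F))
Function('U')(S) = Mul(Pow(11, Rational(1, 2)), Pow(Mul(-1, S), Rational(1, 2))) (Function('U')(S) = Pow(Add(Mul(-12, S), S), Rational(1, 2)) = Pow(Mul(-11, S), Rational(1, 2)) = Mul(Pow(11, Rational(1, 2)), Pow(Mul(-1, S), Rational(1, 2))))
Mul(Add(-46633, -38154), Add(-40771, Function('U')(Function('f')(-7)))) = Mul(Add(-46633, -38154), Add(-40771, Mul(Pow(11, Rational(1, 2)), Pow(Mul(-1, Add(-6, -7)), Rational(1, 2))))) = Mul(-84787, Add(-40771, Mul(Pow(11, Rational(1, 2)), Pow(Mul(-1, -13), Rational(1, 2))))) = Mul(-84787, Add(-40771, Mul(Pow(11, Rational(1, 2)), Pow(13, Rational(1, 2))))) = Mul(-84787, Add(-40771, Pow(143, Rational(1, 2)))) = Add(3456850777, Mul(-84787, Pow(143, Rational(1, 2))))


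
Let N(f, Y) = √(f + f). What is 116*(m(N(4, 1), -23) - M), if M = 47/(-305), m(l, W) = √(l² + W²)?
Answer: 5452/305 + 116*√537 ≈ 2706.0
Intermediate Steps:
N(f, Y) = √2*√f (N(f, Y) = √(2*f) = √2*√f)
m(l, W) = √(W² + l²)
M = -47/305 (M = 47*(-1/305) = -47/305 ≈ -0.15410)
116*(m(N(4, 1), -23) - M) = 116*(√((-23)² + (√2*√4)²) - 1*(-47/305)) = 116*(√(529 + (√2*2)²) + 47/305) = 116*(√(529 + (2*√2)²) + 47/305) = 116*(√(529 + 8) + 47/305) = 116*(√537 + 47/305) = 116*(47/305 + √537) = 5452/305 + 116*√537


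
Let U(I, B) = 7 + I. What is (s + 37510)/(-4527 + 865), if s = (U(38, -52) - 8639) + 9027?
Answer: -37943/3662 ≈ -10.361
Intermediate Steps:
s = 433 (s = ((7 + 38) - 8639) + 9027 = (45 - 8639) + 9027 = -8594 + 9027 = 433)
(s + 37510)/(-4527 + 865) = (433 + 37510)/(-4527 + 865) = 37943/(-3662) = 37943*(-1/3662) = -37943/3662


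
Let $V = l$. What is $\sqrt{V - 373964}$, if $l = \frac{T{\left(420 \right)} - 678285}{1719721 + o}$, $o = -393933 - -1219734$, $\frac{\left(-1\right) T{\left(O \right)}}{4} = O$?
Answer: $\frac{i \sqrt{2423169624733793306}}{2545522} \approx 611.53 i$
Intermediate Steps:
$T{\left(O \right)} = - 4 O$
$o = 825801$ ($o = -393933 + 1219734 = 825801$)
$l = - \frac{679965}{2545522}$ ($l = \frac{\left(-4\right) 420 - 678285}{1719721 + 825801} = \frac{-1680 - 678285}{2545522} = \left(-679965\right) \frac{1}{2545522} = - \frac{679965}{2545522} \approx -0.26712$)
$V = - \frac{679965}{2545522} \approx -0.26712$
$\sqrt{V - 373964} = \sqrt{- \frac{679965}{2545522} - 373964} = \sqrt{- \frac{951934269173}{2545522}} = \frac{i \sqrt{2423169624733793306}}{2545522}$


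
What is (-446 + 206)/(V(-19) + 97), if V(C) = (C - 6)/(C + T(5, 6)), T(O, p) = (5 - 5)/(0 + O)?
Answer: -1140/467 ≈ -2.4411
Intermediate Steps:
T(O, p) = 0 (T(O, p) = 0/O = 0)
V(C) = (-6 + C)/C (V(C) = (C - 6)/(C + 0) = (-6 + C)/C)
(-446 + 206)/(V(-19) + 97) = (-446 + 206)/((-6 - 19)/(-19) + 97) = -240/(-1/19*(-25) + 97) = -240/(25/19 + 97) = -240/1868/19 = -240*19/1868 = -1140/467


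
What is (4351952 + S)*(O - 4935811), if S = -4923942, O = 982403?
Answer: 2261309841920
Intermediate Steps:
(4351952 + S)*(O - 4935811) = (4351952 - 4923942)*(982403 - 4935811) = -571990*(-3953408) = 2261309841920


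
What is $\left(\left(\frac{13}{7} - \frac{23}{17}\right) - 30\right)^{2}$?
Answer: $\frac{12320100}{14161} \approx 870.0$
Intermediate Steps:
$\left(\left(\frac{13}{7} - \frac{23}{17}\right) - 30\right)^{2} = \left(\frac{60}{119} - 30\right)^{2} = \left(- \frac{3510}{119}\right)^{2} = \frac{12320100}{14161}$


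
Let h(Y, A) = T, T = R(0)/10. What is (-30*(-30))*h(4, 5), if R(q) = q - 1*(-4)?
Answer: 360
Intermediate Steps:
R(q) = 4 + q (R(q) = q + 4 = 4 + q)
T = ⅖ (T = (4 + 0)/10 = 4*(⅒) = ⅖ ≈ 0.40000)
h(Y, A) = ⅖
(-30*(-30))*h(4, 5) = -30*(-30)*(⅖) = 900*(⅖) = 360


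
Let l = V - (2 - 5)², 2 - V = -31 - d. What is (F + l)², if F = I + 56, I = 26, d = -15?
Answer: 8281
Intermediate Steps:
V = 18 (V = 2 - (-31 - 1*(-15)) = 2 - (-31 + 15) = 2 - 1*(-16) = 2 + 16 = 18)
F = 82 (F = 26 + 56 = 82)
l = 9 (l = 18 - (2 - 5)² = 18 - 1*(-3)² = 18 - 1*9 = 18 - 9 = 9)
(F + l)² = (82 + 9)² = 91² = 8281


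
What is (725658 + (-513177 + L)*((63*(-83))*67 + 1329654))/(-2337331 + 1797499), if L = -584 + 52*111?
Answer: 165826163307/179944 ≈ 9.2154e+5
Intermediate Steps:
L = 5188 (L = -584 + 5772 = 5188)
(725658 + (-513177 + L)*((63*(-83))*67 + 1329654))/(-2337331 + 1797499) = (725658 + (-513177 + 5188)*((63*(-83))*67 + 1329654))/(-2337331 + 1797499) = (725658 - 507989*(-5229*67 + 1329654))/(-539832) = (725658 - 507989*(-350343 + 1329654))*(-1/539832) = (725658 - 507989*979311)*(-1/539832) = (725658 - 497479215579)*(-1/539832) = -497478489921*(-1/539832) = 165826163307/179944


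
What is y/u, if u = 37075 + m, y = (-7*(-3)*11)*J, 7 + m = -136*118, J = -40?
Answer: -462/1051 ≈ -0.43958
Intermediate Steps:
m = -16055 (m = -7 - 136*118 = -7 - 16048 = -16055)
y = -9240 (y = (-7*(-3)*11)*(-40) = (21*11)*(-40) = 231*(-40) = -9240)
u = 21020 (u = 37075 - 16055 = 21020)
y/u = -9240/21020 = -9240*1/21020 = -462/1051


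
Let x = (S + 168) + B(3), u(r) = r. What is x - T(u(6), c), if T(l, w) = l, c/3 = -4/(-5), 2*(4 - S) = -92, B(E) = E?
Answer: 215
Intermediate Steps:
S = 50 (S = 4 - ½*(-92) = 4 + 46 = 50)
c = 12/5 (c = 3*(-4/(-5)) = 3*(-4*(-⅕)) = 3*(⅘) = 12/5 ≈ 2.4000)
x = 221 (x = (50 + 168) + 3 = 218 + 3 = 221)
x - T(u(6), c) = 221 - 1*6 = 221 - 6 = 215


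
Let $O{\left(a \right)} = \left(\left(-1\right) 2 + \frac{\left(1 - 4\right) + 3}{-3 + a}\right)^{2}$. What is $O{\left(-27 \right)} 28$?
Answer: $112$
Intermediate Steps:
$O{\left(a \right)} = 4$ ($O{\left(a \right)} = \left(-2 + \frac{\left(1 - 4\right) + 3}{-3 + a}\right)^{2} = \left(-2 + \frac{-3 + 3}{-3 + a}\right)^{2} = \left(-2 + \frac{0}{-3 + a}\right)^{2} = \left(-2 + 0\right)^{2} = \left(-2\right)^{2} = 4$)
$O{\left(-27 \right)} 28 = 4 \cdot 28 = 112$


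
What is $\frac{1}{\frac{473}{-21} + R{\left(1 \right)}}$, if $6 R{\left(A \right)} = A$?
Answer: $- \frac{14}{313} \approx -0.044728$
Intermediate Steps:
$R{\left(A \right)} = \frac{A}{6}$
$\frac{1}{\frac{473}{-21} + R{\left(1 \right)}} = \frac{1}{\frac{473}{-21} + \frac{1}{6} \cdot 1} = \frac{1}{473 \left(- \frac{1}{21}\right) + \frac{1}{6}} = \frac{1}{- \frac{473}{21} + \frac{1}{6}} = \frac{1}{- \frac{313}{14}} = - \frac{14}{313}$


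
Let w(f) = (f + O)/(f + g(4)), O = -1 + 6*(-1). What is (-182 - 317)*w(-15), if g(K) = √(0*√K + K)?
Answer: -10978/13 ≈ -844.46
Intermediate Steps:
g(K) = √K (g(K) = √(0 + K) = √K)
O = -7 (O = -1 - 6 = -7)
w(f) = (-7 + f)/(2 + f) (w(f) = (f - 7)/(f + √4) = (-7 + f)/(f + 2) = (-7 + f)/(2 + f))
(-182 - 317)*w(-15) = (-182 - 317)*((-7 - 15)/(2 - 15)) = -499*(-22)/(-13) = -(-499)*(-22)/13 = -499*22/13 = -10978/13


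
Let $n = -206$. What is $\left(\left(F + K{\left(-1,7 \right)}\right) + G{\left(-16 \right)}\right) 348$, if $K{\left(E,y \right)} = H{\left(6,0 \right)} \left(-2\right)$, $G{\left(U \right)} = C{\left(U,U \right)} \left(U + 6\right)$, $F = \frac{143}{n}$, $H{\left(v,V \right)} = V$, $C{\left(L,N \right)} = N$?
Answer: $\frac{5710158}{103} \approx 55438.0$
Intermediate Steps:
$F = - \frac{143}{206}$ ($F = \frac{143}{-206} = 143 \left(- \frac{1}{206}\right) = - \frac{143}{206} \approx -0.69417$)
$G{\left(U \right)} = U \left(6 + U\right)$ ($G{\left(U \right)} = U \left(U + 6\right) = U \left(6 + U\right)$)
$K{\left(E,y \right)} = 0$ ($K{\left(E,y \right)} = 0 \left(-2\right) = 0$)
$\left(\left(F + K{\left(-1,7 \right)}\right) + G{\left(-16 \right)}\right) 348 = \left(\left(- \frac{143}{206} + 0\right) - 16 \left(6 - 16\right)\right) 348 = \left(- \frac{143}{206} - -160\right) 348 = \left(- \frac{143}{206} + 160\right) 348 = \frac{32817}{206} \cdot 348 = \frac{5710158}{103}$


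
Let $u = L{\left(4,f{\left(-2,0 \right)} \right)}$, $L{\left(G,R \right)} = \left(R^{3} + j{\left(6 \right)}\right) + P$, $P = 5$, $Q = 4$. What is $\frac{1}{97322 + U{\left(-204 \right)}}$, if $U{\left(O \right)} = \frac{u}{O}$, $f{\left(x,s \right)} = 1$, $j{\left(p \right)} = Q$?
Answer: $\frac{102}{9926839} \approx 1.0275 \cdot 10^{-5}$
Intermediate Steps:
$j{\left(p \right)} = 4$
$L{\left(G,R \right)} = 9 + R^{3}$ ($L{\left(G,R \right)} = \left(R^{3} + 4\right) + 5 = \left(4 + R^{3}\right) + 5 = 9 + R^{3}$)
$u = 10$ ($u = 9 + 1^{3} = 9 + 1 = 10$)
$U{\left(O \right)} = \frac{10}{O}$
$\frac{1}{97322 + U{\left(-204 \right)}} = \frac{1}{97322 + \frac{10}{-204}} = \frac{1}{97322 + 10 \left(- \frac{1}{204}\right)} = \frac{1}{97322 - \frac{5}{102}} = \frac{1}{\frac{9926839}{102}} = \frac{102}{9926839}$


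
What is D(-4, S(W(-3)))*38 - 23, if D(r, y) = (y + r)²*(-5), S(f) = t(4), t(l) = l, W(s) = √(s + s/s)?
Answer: -23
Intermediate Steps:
W(s) = √(1 + s) (W(s) = √(s + 1) = √(1 + s))
S(f) = 4
D(r, y) = -5*(r + y)² (D(r, y) = (r + y)²*(-5) = -5*(r + y)²)
D(-4, S(W(-3)))*38 - 23 = -5*(-4 + 4)²*38 - 23 = -5*0²*38 - 23 = -5*0*38 - 23 = 0*38 - 23 = 0 - 23 = -23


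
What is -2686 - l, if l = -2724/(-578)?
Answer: -777616/289 ≈ -2690.7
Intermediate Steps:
l = 1362/289 (l = -2724*(-1/578) = 1362/289 ≈ 4.7128)
-2686 - l = -2686 - 1*1362/289 = -2686 - 1362/289 = -777616/289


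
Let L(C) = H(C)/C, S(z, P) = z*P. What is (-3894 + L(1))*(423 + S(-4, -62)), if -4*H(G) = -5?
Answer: -10448141/4 ≈ -2.6120e+6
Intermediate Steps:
S(z, P) = P*z
H(G) = 5/4 (H(G) = -1/4*(-5) = 5/4)
L(C) = 5/(4*C)
(-3894 + L(1))*(423 + S(-4, -62)) = (-3894 + (5/4)/1)*(423 - 62*(-4)) = (-3894 + (5/4)*1)*(423 + 248) = (-3894 + 5/4)*671 = -15571/4*671 = -10448141/4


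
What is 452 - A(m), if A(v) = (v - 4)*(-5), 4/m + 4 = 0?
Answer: 427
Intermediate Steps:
m = -1 (m = 4/(-4 + 0) = 4/(-4) = 4*(-1/4) = -1)
A(v) = 20 - 5*v (A(v) = (-4 + v)*(-5) = 20 - 5*v)
452 - A(m) = 452 - (20 - 5*(-1)) = 452 - (20 + 5) = 452 - 1*25 = 452 - 25 = 427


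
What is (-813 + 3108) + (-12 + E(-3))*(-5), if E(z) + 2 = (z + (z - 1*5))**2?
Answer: 1760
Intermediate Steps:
E(z) = -2 + (-5 + 2*z)**2 (E(z) = -2 + (z + (z - 1*5))**2 = -2 + (z + (z - 5))**2 = -2 + (z + (-5 + z))**2 = -2 + (-5 + 2*z)**2)
(-813 + 3108) + (-12 + E(-3))*(-5) = (-813 + 3108) + (-12 + (-2 + (-5 + 2*(-3))**2))*(-5) = 2295 + (-12 + (-2 + (-5 - 6)**2))*(-5) = 2295 + (-12 + (-2 + (-11)**2))*(-5) = 2295 + (-12 + (-2 + 121))*(-5) = 2295 + (-12 + 119)*(-5) = 2295 + 107*(-5) = 2295 - 535 = 1760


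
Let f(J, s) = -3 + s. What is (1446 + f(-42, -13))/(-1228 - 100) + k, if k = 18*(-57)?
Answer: -681979/664 ≈ -1027.1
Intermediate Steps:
k = -1026
(1446 + f(-42, -13))/(-1228 - 100) + k = (1446 + (-3 - 13))/(-1228 - 100) - 1026 = (1446 - 16)/(-1328) - 1026 = 1430*(-1/1328) - 1026 = -715/664 - 1026 = -681979/664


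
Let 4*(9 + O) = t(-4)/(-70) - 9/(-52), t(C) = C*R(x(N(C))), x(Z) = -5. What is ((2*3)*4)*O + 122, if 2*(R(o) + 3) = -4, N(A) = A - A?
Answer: -17231/182 ≈ -94.676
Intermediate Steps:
N(A) = 0
R(o) = -5 (R(o) = -3 + (½)*(-4) = -3 - 2 = -5)
t(C) = -5*C (t(C) = C*(-5) = -5*C)
O = -13145/1456 (O = -9 + (-5*(-4)/(-70) - 9/(-52))/4 = -9 + (20*(-1/70) - 9*(-1/52))/4 = -9 + (-2/7 + 9/52)/4 = -9 + (¼)*(-41/364) = -9 - 41/1456 = -13145/1456 ≈ -9.0282)
((2*3)*4)*O + 122 = ((2*3)*4)*(-13145/1456) + 122 = (6*4)*(-13145/1456) + 122 = 24*(-13145/1456) + 122 = -39435/182 + 122 = -17231/182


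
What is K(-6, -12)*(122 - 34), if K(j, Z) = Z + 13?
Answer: 88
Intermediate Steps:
K(j, Z) = 13 + Z
K(-6, -12)*(122 - 34) = (13 - 12)*(122 - 34) = 1*88 = 88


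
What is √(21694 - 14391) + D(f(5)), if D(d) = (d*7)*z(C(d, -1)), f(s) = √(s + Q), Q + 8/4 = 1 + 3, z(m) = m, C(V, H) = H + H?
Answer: √7303 - 14*√7 ≈ 48.417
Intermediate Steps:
C(V, H) = 2*H
Q = 2 (Q = -2 + (1 + 3) = -2 + 4 = 2)
f(s) = √(2 + s) (f(s) = √(s + 2) = √(2 + s))
D(d) = -14*d (D(d) = (d*7)*(2*(-1)) = (7*d)*(-2) = -14*d)
√(21694 - 14391) + D(f(5)) = √(21694 - 14391) - 14*√(2 + 5) = √7303 - 14*√7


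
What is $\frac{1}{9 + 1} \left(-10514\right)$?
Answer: $- \frac{5257}{5} \approx -1051.4$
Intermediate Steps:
$\frac{1}{9 + 1} \left(-10514\right) = \frac{1}{10} \left(-10514\right) = - \frac{5257}{5}$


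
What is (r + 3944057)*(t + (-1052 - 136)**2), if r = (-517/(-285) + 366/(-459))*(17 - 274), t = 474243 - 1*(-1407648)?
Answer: 4195074290795498/323 ≈ 1.2988e+13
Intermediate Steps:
t = 1881891 (t = 474243 + 1407648 = 1881891)
r = -3797689/14535 (r = (-517*(-1/285) + 366*(-1/459))*(-257) = (517/285 - 122/153)*(-257) = (14777/14535)*(-257) = -3797689/14535 ≈ -261.28)
(r + 3944057)*(t + (-1052 - 136)**2) = (-3797689/14535 + 3944057)*(1881891 + (-1052 - 136)**2) = 57323070806*(1881891 + (-1188)**2)/14535 = 57323070806*(1881891 + 1411344)/14535 = (57323070806/14535)*3293235 = 4195074290795498/323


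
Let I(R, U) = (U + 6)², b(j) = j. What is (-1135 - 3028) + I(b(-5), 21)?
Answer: -3434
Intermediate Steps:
I(R, U) = (6 + U)²
(-1135 - 3028) + I(b(-5), 21) = (-1135 - 3028) + (6 + 21)² = -4163 + 27² = -4163 + 729 = -3434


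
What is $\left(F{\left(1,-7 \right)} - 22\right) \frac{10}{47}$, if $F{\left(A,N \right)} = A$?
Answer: $- \frac{210}{47} \approx -4.4681$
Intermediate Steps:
$\left(F{\left(1,-7 \right)} - 22\right) \frac{10}{47} = \left(1 - 22\right) \frac{10}{47} = - 21 \cdot 10 \cdot \frac{1}{47} = \left(-21\right) \frac{10}{47} = - \frac{210}{47}$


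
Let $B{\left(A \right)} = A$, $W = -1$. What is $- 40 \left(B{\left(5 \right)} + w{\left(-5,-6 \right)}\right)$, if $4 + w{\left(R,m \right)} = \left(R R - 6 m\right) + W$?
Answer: $-2440$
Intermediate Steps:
$w{\left(R,m \right)} = -5 + R^{2} - 6 m$ ($w{\left(R,m \right)} = -4 - \left(1 + 6 m - R R\right) = -4 - \left(1 - R^{2} + 6 m\right) = -5 + R^{2} - 6 m$)
$- 40 \left(B{\left(5 \right)} + w{\left(-5,-6 \right)}\right) = - 40 \left(5 - \left(-31 - 25\right)\right) = - 40 \left(5 + \left(-5 + 25 + 36\right)\right) = - 40 \left(5 + 56\right) = \left(-40\right) 61 = -2440$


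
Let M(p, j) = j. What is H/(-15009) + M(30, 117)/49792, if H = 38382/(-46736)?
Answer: 1749625199/727648487296 ≈ 0.0024045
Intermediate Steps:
H = -19191/23368 (H = 38382*(-1/46736) = -19191/23368 ≈ -0.82125)
H/(-15009) + M(30, 117)/49792 = -19191/23368/(-15009) + 117/49792 = -19191/23368*(-1/15009) + 117*(1/49792) = 6397/116910104 + 117/49792 = 1749625199/727648487296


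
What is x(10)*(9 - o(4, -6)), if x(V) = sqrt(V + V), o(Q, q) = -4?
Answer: 26*sqrt(5) ≈ 58.138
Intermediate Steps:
x(V) = sqrt(2)*sqrt(V) (x(V) = sqrt(2*V) = sqrt(2)*sqrt(V))
x(10)*(9 - o(4, -6)) = (sqrt(2)*sqrt(10))*(9 - 1*(-4)) = (2*sqrt(5))*(9 + 4) = (2*sqrt(5))*13 = 26*sqrt(5)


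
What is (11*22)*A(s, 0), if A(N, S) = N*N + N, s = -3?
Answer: 1452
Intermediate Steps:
A(N, S) = N + N² (A(N, S) = N² + N = N + N²)
(11*22)*A(s, 0) = (11*22)*(-3*(1 - 3)) = 242*(-3*(-2)) = 242*6 = 1452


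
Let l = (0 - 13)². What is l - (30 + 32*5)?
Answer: -21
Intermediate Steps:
l = 169 (l = (-13)² = 169)
l - (30 + 32*5) = 169 - (30 + 32*5) = 169 - (30 + 160) = 169 - 1*190 = 169 - 190 = -21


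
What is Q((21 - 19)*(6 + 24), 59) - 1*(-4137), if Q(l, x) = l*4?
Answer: 4377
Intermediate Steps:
Q(l, x) = 4*l
Q((21 - 19)*(6 + 24), 59) - 1*(-4137) = 4*((21 - 19)*(6 + 24)) - 1*(-4137) = 4*(2*30) + 4137 = 4*60 + 4137 = 240 + 4137 = 4377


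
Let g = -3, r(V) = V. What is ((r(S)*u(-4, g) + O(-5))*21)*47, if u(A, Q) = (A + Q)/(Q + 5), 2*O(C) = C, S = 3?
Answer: -12831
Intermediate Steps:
O(C) = C/2
u(A, Q) = (A + Q)/(5 + Q)
((r(S)*u(-4, g) + O(-5))*21)*47 = ((3*((-4 - 3)/(5 - 3)) + (1/2)*(-5))*21)*47 = ((3*(-7/2) - 5/2)*21)*47 = ((-21/2 - 5/2)*21)*47 = -13*21*47 = -273*47 = -12831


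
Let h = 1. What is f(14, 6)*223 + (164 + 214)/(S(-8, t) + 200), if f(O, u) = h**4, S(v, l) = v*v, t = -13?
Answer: 9875/44 ≈ 224.43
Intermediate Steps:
S(v, l) = v**2
f(O, u) = 1 (f(O, u) = 1**4 = 1)
f(14, 6)*223 + (164 + 214)/(S(-8, t) + 200) = 1*223 + (164 + 214)/((-8)**2 + 200) = 223 + 378/(64 + 200) = 223 + 378/264 = 223 + 378*(1/264) = 223 + 63/44 = 9875/44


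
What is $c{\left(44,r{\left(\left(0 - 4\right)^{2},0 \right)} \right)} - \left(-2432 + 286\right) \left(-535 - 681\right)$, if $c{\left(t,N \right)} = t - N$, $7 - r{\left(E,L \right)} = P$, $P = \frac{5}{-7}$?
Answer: $- \frac{18266498}{7} \approx -2.6095 \cdot 10^{6}$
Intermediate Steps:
$P = - \frac{5}{7}$ ($P = 5 \left(- \frac{1}{7}\right) = - \frac{5}{7} \approx -0.71429$)
$r{\left(E,L \right)} = \frac{54}{7}$ ($r{\left(E,L \right)} = 7 - - \frac{5}{7} = 7 + \frac{5}{7} = \frac{54}{7}$)
$c{\left(44,r{\left(\left(0 - 4\right)^{2},0 \right)} \right)} - \left(-2432 + 286\right) \left(-535 - 681\right) = \left(44 - \frac{54}{7}\right) - \left(-2432 + 286\right) \left(-535 - 681\right) = \left(44 - \frac{54}{7}\right) - \left(-2146\right) \left(-1216\right) = \frac{254}{7} - 2609536 = - \frac{18266498}{7}$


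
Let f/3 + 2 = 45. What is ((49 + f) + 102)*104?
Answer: 29120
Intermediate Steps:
f = 129 (f = -6 + 3*45 = -6 + 135 = 129)
((49 + f) + 102)*104 = ((49 + 129) + 102)*104 = (178 + 102)*104 = 280*104 = 29120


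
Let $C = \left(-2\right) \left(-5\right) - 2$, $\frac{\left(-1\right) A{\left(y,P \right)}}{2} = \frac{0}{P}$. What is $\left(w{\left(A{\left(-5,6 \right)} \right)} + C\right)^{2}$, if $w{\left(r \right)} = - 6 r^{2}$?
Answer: $64$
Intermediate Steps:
$A{\left(y,P \right)} = 0$ ($A{\left(y,P \right)} = - 2 \frac{0}{P} = \left(-2\right) 0 = 0$)
$w{\left(r \right)} = - 6 r^{2}$
$C = 8$ ($C = 10 - 2 = 8$)
$\left(w{\left(A{\left(-5,6 \right)} \right)} + C\right)^{2} = \left(- 6 \cdot 0^{2} + 8\right)^{2} = \left(\left(-6\right) 0 + 8\right)^{2} = \left(0 + 8\right)^{2} = 8^{2} = 64$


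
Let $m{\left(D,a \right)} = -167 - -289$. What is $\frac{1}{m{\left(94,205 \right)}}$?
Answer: $\frac{1}{122} \approx 0.0081967$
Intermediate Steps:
$m{\left(D,a \right)} = 122$ ($m{\left(D,a \right)} = -167 + 289 = 122$)
$\frac{1}{m{\left(94,205 \right)}} = \frac{1}{122}$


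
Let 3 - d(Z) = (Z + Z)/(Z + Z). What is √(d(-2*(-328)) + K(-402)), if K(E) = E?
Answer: 20*I ≈ 20.0*I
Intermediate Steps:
d(Z) = 2 (d(Z) = 3 - (Z + Z)/(Z + Z) = 3 - 2*Z/(2*Z) = 3 - 2*Z*1/(2*Z) = 3 - 1*1 = 3 - 1 = 2)
√(d(-2*(-328)) + K(-402)) = √(2 - 402) = √(-400) = 20*I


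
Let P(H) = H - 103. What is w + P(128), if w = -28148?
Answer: -28123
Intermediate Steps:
P(H) = -103 + H
w + P(128) = -28148 + (-103 + 128) = -28148 + 25 = -28123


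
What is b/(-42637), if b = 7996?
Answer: -7996/42637 ≈ -0.18754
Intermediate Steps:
b/(-42637) = 7996/(-42637) = 7996*(-1/42637) = -7996/42637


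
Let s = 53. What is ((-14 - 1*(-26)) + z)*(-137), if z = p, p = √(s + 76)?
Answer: -1644 - 137*√129 ≈ -3200.0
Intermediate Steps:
p = √129 (p = √(53 + 76) = √129 ≈ 11.358)
z = √129 ≈ 11.358
((-14 - 1*(-26)) + z)*(-137) = ((-14 - 1*(-26)) + √129)*(-137) = ((-14 + 26) + √129)*(-137) = (12 + √129)*(-137) = -1644 - 137*√129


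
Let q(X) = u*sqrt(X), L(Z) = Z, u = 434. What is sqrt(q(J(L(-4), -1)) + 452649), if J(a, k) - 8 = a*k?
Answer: sqrt(452649 + 868*sqrt(3)) ≈ 673.91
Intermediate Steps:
J(a, k) = 8 + a*k
q(X) = 434*sqrt(X)
sqrt(q(J(L(-4), -1)) + 452649) = sqrt(434*sqrt(8 - 4*(-1)) + 452649) = sqrt(434*sqrt(8 + 4) + 452649) = sqrt(434*sqrt(12) + 452649) = sqrt(434*(2*sqrt(3)) + 452649) = sqrt(868*sqrt(3) + 452649) = sqrt(452649 + 868*sqrt(3))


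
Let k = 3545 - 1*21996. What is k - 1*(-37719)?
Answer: 19268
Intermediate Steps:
k = -18451 (k = 3545 - 21996 = -18451)
k - 1*(-37719) = -18451 - 1*(-37719) = -18451 + 37719 = 19268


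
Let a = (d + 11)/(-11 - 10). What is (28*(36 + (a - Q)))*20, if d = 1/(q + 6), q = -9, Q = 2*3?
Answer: 148640/9 ≈ 16516.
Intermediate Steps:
Q = 6
d = -1/3 (d = 1/(-9 + 6) = 1/(-3) = -1/3 ≈ -0.33333)
a = -32/63 (a = (-1/3 + 11)/(-11 - 10) = (32/3)/(-21) = (32/3)*(-1/21) = -32/63 ≈ -0.50794)
(28*(36 + (a - Q)))*20 = (28*(36 + (-32/63 - 1*6)))*20 = (28*(36 + (-32/63 - 6)))*20 = (28*(36 - 410/63))*20 = (28*(1858/63))*20 = (7432/9)*20 = 148640/9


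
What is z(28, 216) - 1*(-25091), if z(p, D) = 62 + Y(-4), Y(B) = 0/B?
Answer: 25153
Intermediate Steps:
Y(B) = 0
z(p, D) = 62 (z(p, D) = 62 + 0 = 62)
z(28, 216) - 1*(-25091) = 62 - 1*(-25091) = 62 + 25091 = 25153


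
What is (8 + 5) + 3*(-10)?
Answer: -17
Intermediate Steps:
(8 + 5) + 3*(-10) = 13 - 30 = -17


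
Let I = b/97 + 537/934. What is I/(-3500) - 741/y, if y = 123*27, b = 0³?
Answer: -808037459/3618783000 ≈ -0.22329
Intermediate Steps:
b = 0
I = 537/934 (I = 0/97 + 537/934 = 0*(1/97) + 537*(1/934) = 0 + 537/934 = 537/934 ≈ 0.57495)
y = 3321
I/(-3500) - 741/y = (537/934)/(-3500) - 741/3321 = (537/934)*(-1/3500) - 741*1/3321 = -537/3269000 - 247/1107 = -808037459/3618783000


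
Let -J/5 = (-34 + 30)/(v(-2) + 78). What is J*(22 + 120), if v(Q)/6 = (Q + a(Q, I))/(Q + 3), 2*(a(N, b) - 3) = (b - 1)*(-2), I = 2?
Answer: 1420/39 ≈ 36.410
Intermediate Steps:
a(N, b) = 4 - b (a(N, b) = 3 + ((b - 1)*(-2))/2 = 3 + ((-1 + b)*(-2))/2 = 3 + (2 - 2*b)/2 = 3 + (1 - b) = 4 - b)
v(Q) = 6*(2 + Q)/(3 + Q) (v(Q) = 6*((Q + (4 - 1*2))/(Q + 3)) = 6*((Q + (4 - 2))/(3 + Q)) = 6*((Q + 2)/(3 + Q)) = 6*((2 + Q)/(3 + Q)) = 6*(2 + Q)/(3 + Q))
J = 10/39 (J = -5*(-34 + 30)/(6*(2 - 2)/(3 - 2) + 78) = -(-20)/(6*0/1 + 78) = -(-20)/(6*1*0 + 78) = -(-20)/(0 + 78) = -(-20)/78 = -5*(-2/39) = 10/39 ≈ 0.25641)
J*(22 + 120) = 10*(22 + 120)/39 = (10/39)*142 = 1420/39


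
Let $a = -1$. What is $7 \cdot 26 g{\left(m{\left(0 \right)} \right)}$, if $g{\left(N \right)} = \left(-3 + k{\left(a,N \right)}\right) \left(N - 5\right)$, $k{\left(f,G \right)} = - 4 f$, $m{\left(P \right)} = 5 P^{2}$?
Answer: $-910$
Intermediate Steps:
$g{\left(N \right)} = -5 + N$ ($g{\left(N \right)} = \left(-3 - -4\right) \left(N - 5\right) = \left(-3 + 4\right) \left(-5 + N\right) = 1 \left(-5 + N\right) = -5 + N$)
$7 \cdot 26 g{\left(m{\left(0 \right)} \right)} = 7 \cdot 26 \left(-5 + 5 \cdot 0^{2}\right) = 182 \left(-5 + 5 \cdot 0\right) = 182 \left(-5 + 0\right) = 182 \left(-5\right) = -910$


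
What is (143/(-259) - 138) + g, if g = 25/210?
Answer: -215125/1554 ≈ -138.43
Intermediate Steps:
g = 5/42 (g = 25*(1/210) = 5/42 ≈ 0.11905)
(143/(-259) - 138) + g = (143/(-259) - 138) + 5/42 = (143*(-1/259) - 138) + 5/42 = (-143/259 - 138) + 5/42 = -35885/259 + 5/42 = -215125/1554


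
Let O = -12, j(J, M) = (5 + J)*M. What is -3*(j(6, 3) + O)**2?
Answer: -1323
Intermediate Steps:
j(J, M) = M*(5 + J)
-3*(j(6, 3) + O)**2 = -3*(3*(5 + 6) - 12)**2 = -3*(3*11 - 12)**2 = -3*(33 - 12)**2 = -3*21**2 = -3*441 = -1323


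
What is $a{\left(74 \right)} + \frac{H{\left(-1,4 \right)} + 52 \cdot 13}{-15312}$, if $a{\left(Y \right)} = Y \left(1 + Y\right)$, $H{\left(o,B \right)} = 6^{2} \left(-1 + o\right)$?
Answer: $\frac{21245249}{3828} \approx 5550.0$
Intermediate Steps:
$H{\left(o,B \right)} = -36 + 36 o$ ($H{\left(o,B \right)} = 36 \left(-1 + o\right) = -36 + 36 o$)
$a{\left(74 \right)} + \frac{H{\left(-1,4 \right)} + 52 \cdot 13}{-15312} = 74 \left(1 + 74\right) + \frac{\left(-36 + 36 \left(-1\right)\right) + 52 \cdot 13}{-15312} = 74 \cdot 75 + \left(\left(-36 - 36\right) + 676\right) \left(- \frac{1}{15312}\right) = 5550 + \left(-72 + 676\right) \left(- \frac{1}{15312}\right) = 5550 + 604 \left(- \frac{1}{15312}\right) = 5550 - \frac{151}{3828} = \frac{21245249}{3828}$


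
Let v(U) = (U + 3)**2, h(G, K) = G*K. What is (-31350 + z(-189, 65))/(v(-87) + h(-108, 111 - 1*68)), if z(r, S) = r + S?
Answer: -15737/1206 ≈ -13.049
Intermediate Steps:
z(r, S) = S + r
v(U) = (3 + U)**2
(-31350 + z(-189, 65))/(v(-87) + h(-108, 111 - 1*68)) = (-31350 + (65 - 189))/((3 - 87)**2 - 108*(111 - 1*68)) = (-31350 - 124)/((-84)**2 - 108*(111 - 68)) = -31474/(7056 - 108*43) = -31474/(7056 - 4644) = -31474/2412 = -31474*1/2412 = -15737/1206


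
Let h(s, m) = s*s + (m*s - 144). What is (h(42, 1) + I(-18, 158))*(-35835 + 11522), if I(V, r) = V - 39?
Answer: -39022365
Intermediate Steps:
h(s, m) = -144 + s**2 + m*s (h(s, m) = s**2 + (-144 + m*s) = -144 + s**2 + m*s)
I(V, r) = -39 + V
(h(42, 1) + I(-18, 158))*(-35835 + 11522) = ((-144 + 42**2 + 1*42) + (-39 - 18))*(-35835 + 11522) = ((-144 + 1764 + 42) - 57)*(-24313) = (1662 - 57)*(-24313) = 1605*(-24313) = -39022365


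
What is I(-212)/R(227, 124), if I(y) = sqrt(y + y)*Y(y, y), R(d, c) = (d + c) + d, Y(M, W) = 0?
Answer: 0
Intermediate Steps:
R(d, c) = c + 2*d (R(d, c) = (c + d) + d = c + 2*d)
I(y) = 0 (I(y) = sqrt(y + y)*0 = sqrt(2*y)*0 = (sqrt(2)*sqrt(y))*0 = 0)
I(-212)/R(227, 124) = 0/(124 + 2*227) = 0/(124 + 454) = 0/578 = 0*(1/578) = 0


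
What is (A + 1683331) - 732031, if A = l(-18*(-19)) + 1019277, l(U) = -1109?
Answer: 1969468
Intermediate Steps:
A = 1018168 (A = -1109 + 1019277 = 1018168)
(A + 1683331) - 732031 = (1018168 + 1683331) - 732031 = 2701499 - 732031 = 1969468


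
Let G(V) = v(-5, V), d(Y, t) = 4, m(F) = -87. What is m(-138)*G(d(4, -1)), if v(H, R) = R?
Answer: -348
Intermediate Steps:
G(V) = V
m(-138)*G(d(4, -1)) = -87*4 = -348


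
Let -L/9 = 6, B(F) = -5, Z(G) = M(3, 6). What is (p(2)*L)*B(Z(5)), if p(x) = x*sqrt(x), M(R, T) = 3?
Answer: 540*sqrt(2) ≈ 763.68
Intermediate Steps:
p(x) = x**(3/2)
Z(G) = 3
L = -54 (L = -9*6 = -54)
(p(2)*L)*B(Z(5)) = (2**(3/2)*(-54))*(-5) = ((2*sqrt(2))*(-54))*(-5) = -108*sqrt(2)*(-5) = 540*sqrt(2)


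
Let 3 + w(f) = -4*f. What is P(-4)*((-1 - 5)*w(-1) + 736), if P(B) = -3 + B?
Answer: -5110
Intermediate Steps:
w(f) = -3 - 4*f
P(-4)*((-1 - 5)*w(-1) + 736) = (-3 - 4)*((-1 - 5)*(-3 - 4*(-1)) + 736) = -7*(-6*(-3 + 4) + 736) = -7*(-6*1 + 736) = -7*(-6 + 736) = -7*730 = -5110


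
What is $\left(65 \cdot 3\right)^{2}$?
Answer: $38025$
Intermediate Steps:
$\left(65 \cdot 3\right)^{2} = 195^{2} = 38025$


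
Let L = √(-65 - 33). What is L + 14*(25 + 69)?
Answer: 1316 + 7*I*√2 ≈ 1316.0 + 9.8995*I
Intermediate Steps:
L = 7*I*√2 (L = √(-98) = 7*I*√2 ≈ 9.8995*I)
L + 14*(25 + 69) = 7*I*√2 + 14*(25 + 69) = 7*I*√2 + 14*94 = 7*I*√2 + 1316 = 1316 + 7*I*√2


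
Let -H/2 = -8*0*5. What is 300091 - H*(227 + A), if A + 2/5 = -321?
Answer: 300091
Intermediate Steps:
A = -1607/5 (A = -2/5 - 321 = -1607/5 ≈ -321.40)
H = 0 (H = -2*(-8*0)*5 = -0*5 = -2*0 = 0)
300091 - H*(227 + A) = 300091 - 0*(227 - 1607/5) = 300091 - 0*(-472)/5 = 300091 - 1*0 = 300091 + 0 = 300091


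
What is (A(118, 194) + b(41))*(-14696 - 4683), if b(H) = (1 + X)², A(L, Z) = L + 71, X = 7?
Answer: -4902887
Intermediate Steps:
A(L, Z) = 71 + L
b(H) = 64 (b(H) = (1 + 7)² = 8² = 64)
(A(118, 194) + b(41))*(-14696 - 4683) = ((71 + 118) + 64)*(-14696 - 4683) = (189 + 64)*(-19379) = 253*(-19379) = -4902887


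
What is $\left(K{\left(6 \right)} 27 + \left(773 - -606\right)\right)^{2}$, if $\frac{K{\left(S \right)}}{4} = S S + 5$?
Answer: $33721249$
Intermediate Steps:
$K{\left(S \right)} = 20 + 4 S^{2}$ ($K{\left(S \right)} = 4 \left(S S + 5\right) = 4 \left(S^{2} + 5\right) = 4 \left(5 + S^{2}\right) = 20 + 4 S^{2}$)
$\left(K{\left(6 \right)} 27 + \left(773 - -606\right)\right)^{2} = \left(\left(20 + 4 \cdot 6^{2}\right) 27 + \left(773 - -606\right)\right)^{2} = \left(\left(20 + 4 \cdot 36\right) 27 + \left(773 + 606\right)\right)^{2} = \left(\left(20 + 144\right) 27 + 1379\right)^{2} = \left(164 \cdot 27 + 1379\right)^{2} = \left(4428 + 1379\right)^{2} = 5807^{2} = 33721249$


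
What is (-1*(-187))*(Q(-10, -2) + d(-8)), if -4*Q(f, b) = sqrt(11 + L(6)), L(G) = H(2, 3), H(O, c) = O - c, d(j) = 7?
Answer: 1309 - 187*sqrt(10)/4 ≈ 1161.2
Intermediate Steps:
L(G) = -1 (L(G) = 2 - 1*3 = 2 - 3 = -1)
Q(f, b) = -sqrt(10)/4 (Q(f, b) = -sqrt(11 - 1)/4 = -sqrt(10)/4)
(-1*(-187))*(Q(-10, -2) + d(-8)) = (-1*(-187))*(-sqrt(10)/4 + 7) = 187*(7 - sqrt(10)/4) = 1309 - 187*sqrt(10)/4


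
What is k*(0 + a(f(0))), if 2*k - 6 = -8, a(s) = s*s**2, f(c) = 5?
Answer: -125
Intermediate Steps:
a(s) = s**3
k = -1 (k = 3 + (1/2)*(-8) = 3 - 4 = -1)
k*(0 + a(f(0))) = -(0 + 5**3) = -(0 + 125) = -1*125 = -125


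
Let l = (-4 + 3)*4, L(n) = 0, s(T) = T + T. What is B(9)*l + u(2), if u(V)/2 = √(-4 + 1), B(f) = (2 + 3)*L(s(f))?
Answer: 2*I*√3 ≈ 3.4641*I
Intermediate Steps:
s(T) = 2*T
B(f) = 0 (B(f) = (2 + 3)*0 = 5*0 = 0)
l = -4 (l = -1*4 = -4)
u(V) = 2*I*√3 (u(V) = 2*√(-4 + 1) = 2*√(-3) = 2*(I*√3) = 2*I*√3)
B(9)*l + u(2) = 0*(-4) + 2*I*√3 = 0 + 2*I*√3 = 2*I*√3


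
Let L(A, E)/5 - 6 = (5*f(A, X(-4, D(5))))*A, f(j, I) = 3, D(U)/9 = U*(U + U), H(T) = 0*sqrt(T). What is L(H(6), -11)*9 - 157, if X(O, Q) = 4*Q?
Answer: 113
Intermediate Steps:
H(T) = 0
D(U) = 18*U**2 (D(U) = 9*(U*(U + U)) = 9*(U*(2*U)) = 9*(2*U**2) = 18*U**2)
L(A, E) = 30 + 75*A (L(A, E) = 30 + 5*((5*3)*A) = 30 + 5*(15*A) = 30 + 75*A)
L(H(6), -11)*9 - 157 = (30 + 75*0)*9 - 157 = (30 + 0)*9 - 157 = 30*9 - 157 = 270 - 157 = 113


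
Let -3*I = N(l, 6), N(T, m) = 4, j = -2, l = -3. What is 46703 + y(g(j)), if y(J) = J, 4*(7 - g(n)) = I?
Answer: 140131/3 ≈ 46710.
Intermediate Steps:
I = -4/3 (I = -1/3*4 = -4/3 ≈ -1.3333)
g(n) = 22/3 (g(n) = 7 - 1/4*(-4/3) = 7 + 1/3 = 22/3)
46703 + y(g(j)) = 46703 + 22/3 = 140131/3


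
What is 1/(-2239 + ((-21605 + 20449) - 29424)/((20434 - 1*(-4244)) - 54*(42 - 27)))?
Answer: -5967/13367758 ≈ -0.00044637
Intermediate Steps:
1/(-2239 + ((-21605 + 20449) - 29424)/((20434 - 1*(-4244)) - 54*(42 - 27))) = 1/(-2239 + (-1156 - 29424)/((20434 + 4244) - 54*15)) = 1/(-2239 - 30580/(24678 - 810)) = 1/(-2239 - 30580/23868) = 1/(-2239 - 30580*1/23868) = 1/(-2239 - 7645/5967) = 1/(-13367758/5967) = -5967/13367758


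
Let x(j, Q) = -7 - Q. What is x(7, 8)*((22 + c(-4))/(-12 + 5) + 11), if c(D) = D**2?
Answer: -585/7 ≈ -83.571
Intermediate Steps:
x(7, 8)*((22 + c(-4))/(-12 + 5) + 11) = (-7 - 1*8)*((22 + (-4)**2)/(-12 + 5) + 11) = (-7 - 8)*((22 + 16)/(-7) + 11) = -15*(38*(-1/7) + 11) = -15*(-38/7 + 11) = -15*39/7 = -585/7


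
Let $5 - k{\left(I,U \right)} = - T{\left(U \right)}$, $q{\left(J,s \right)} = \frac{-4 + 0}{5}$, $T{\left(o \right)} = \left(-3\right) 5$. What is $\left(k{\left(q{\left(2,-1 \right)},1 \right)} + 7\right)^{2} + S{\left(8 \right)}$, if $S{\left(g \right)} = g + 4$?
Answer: $21$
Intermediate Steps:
$T{\left(o \right)} = -15$
$S{\left(g \right)} = 4 + g$
$q{\left(J,s \right)} = - \frac{4}{5}$ ($q{\left(J,s \right)} = \left(-4\right) \frac{1}{5} = - \frac{4}{5}$)
$k{\left(I,U \right)} = -10$ ($k{\left(I,U \right)} = 5 - \left(-1\right) \left(-15\right) = 5 - 15 = -10$)
$\left(k{\left(q{\left(2,-1 \right)},1 \right)} + 7\right)^{2} + S{\left(8 \right)} = \left(-10 + 7\right)^{2} + \left(4 + 8\right) = \left(-3\right)^{2} + 12 = 9 + 12 = 21$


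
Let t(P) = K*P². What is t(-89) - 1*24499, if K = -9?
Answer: -95788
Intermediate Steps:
t(P) = -9*P²
t(-89) - 1*24499 = -9*(-89)² - 1*24499 = -9*7921 - 24499 = -71289 - 24499 = -95788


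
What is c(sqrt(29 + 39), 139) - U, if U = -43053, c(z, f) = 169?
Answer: 43222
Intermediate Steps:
c(sqrt(29 + 39), 139) - U = 169 - 1*(-43053) = 169 + 43053 = 43222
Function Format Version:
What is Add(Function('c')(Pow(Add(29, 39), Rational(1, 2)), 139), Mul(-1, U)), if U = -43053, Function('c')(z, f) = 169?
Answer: 43222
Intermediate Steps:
Add(Function('c')(Pow(Add(29, 39), Rational(1, 2)), 139), Mul(-1, U)) = Add(169, Mul(-1, -43053)) = Add(169, 43053) = 43222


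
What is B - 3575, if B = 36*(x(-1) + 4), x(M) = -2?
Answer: -3503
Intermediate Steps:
B = 72 (B = 36*(-2 + 4) = 36*2 = 72)
B - 3575 = 72 - 3575 = -3503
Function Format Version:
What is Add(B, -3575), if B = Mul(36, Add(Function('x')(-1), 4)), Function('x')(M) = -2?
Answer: -3503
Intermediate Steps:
B = 72 (B = Mul(36, Add(-2, 4)) = Mul(36, 2) = 72)
Add(B, -3575) = Add(72, -3575) = -3503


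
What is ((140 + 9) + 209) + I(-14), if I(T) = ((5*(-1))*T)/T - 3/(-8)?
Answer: 2827/8 ≈ 353.38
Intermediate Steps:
I(T) = -37/8 (I(T) = (-5*T)/T - 3*(-1/8) = -5 + 3/8 = -37/8)
((140 + 9) + 209) + I(-14) = ((140 + 9) + 209) - 37/8 = (149 + 209) - 37/8 = 358 - 37/8 = 2827/8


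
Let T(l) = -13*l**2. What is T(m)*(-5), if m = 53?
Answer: 182585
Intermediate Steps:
T(m)*(-5) = -13*53**2*(-5) = -13*2809*(-5) = -36517*(-5) = 182585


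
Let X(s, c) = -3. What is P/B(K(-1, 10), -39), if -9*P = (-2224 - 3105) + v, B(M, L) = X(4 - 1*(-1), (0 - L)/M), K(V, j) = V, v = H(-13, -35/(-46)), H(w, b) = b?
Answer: -245099/1242 ≈ -197.34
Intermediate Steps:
v = 35/46 (v = -35/(-46) = -35*(-1/46) = 35/46 ≈ 0.76087)
B(M, L) = -3
P = 245099/414 (P = -((-2224 - 3105) + 35/46)/9 = -(-5329 + 35/46)/9 = -⅑*(-245099/46) = 245099/414 ≈ 592.03)
P/B(K(-1, 10), -39) = (245099/414)/(-3) = (245099/414)*(-⅓) = -245099/1242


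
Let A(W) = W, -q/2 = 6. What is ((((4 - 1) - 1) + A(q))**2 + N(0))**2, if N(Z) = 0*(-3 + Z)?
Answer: 10000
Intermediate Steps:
q = -12 (q = -2*6 = -12)
N(Z) = 0
((((4 - 1) - 1) + A(q))**2 + N(0))**2 = ((((4 - 1) - 1) - 12)**2 + 0)**2 = (((3 - 1) - 12)**2 + 0)**2 = ((2 - 12)**2 + 0)**2 = ((-10)**2 + 0)**2 = (100 + 0)**2 = 100**2 = 10000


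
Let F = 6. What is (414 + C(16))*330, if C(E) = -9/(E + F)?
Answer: 136485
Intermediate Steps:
C(E) = -9/(6 + E) (C(E) = -9/(E + 6) = -9/(6 + E))
(414 + C(16))*330 = (414 - 9/(6 + 16))*330 = (414 - 9/22)*330 = (9099/22)*330 = 136485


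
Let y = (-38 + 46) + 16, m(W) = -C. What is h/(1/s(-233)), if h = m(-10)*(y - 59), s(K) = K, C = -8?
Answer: 65240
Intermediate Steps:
m(W) = 8 (m(W) = -1*(-8) = 8)
y = 24 (y = 8 + 16 = 24)
h = -280 (h = 8*(24 - 59) = 8*(-35) = -280)
h/(1/s(-233)) = -280/(1/(-233)) = -280/(-1/233) = -280*(-233) = 65240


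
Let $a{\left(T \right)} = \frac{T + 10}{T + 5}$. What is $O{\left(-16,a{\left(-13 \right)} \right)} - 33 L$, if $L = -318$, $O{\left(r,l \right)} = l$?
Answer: $\frac{83955}{8} \approx 10494.0$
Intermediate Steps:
$a{\left(T \right)} = \frac{10 + T}{5 + T}$
$O{\left(-16,a{\left(-13 \right)} \right)} - 33 L = \frac{10 - 13}{5 - 13} - 33 \left(-318\right) = \frac{1}{-8} \left(-3\right) - -10494 = \left(- \frac{1}{8}\right) \left(-3\right) + 10494 = \frac{3}{8} + 10494 = \frac{83955}{8}$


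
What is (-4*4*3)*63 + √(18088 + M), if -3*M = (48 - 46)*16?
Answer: -3024 + 2*√40674/3 ≈ -2889.5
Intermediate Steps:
M = -32/3 (M = -(48 - 46)*16/3 = -2*16/3 = -⅓*32 = -32/3 ≈ -10.667)
(-4*4*3)*63 + √(18088 + M) = (-4*4*3)*63 + √(18088 - 32/3) = -16*3*63 + √(54232/3) = -48*63 + 2*√40674/3 = -3024 + 2*√40674/3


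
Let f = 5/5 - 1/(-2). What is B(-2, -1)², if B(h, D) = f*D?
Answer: 9/4 ≈ 2.2500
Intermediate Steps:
f = 3/2 (f = 5*(⅕) - 1*(-½) = 1 + ½ = 3/2 ≈ 1.5000)
B(h, D) = 3*D/2
B(-2, -1)² = ((3/2)*(-1))² = (-3/2)² = 9/4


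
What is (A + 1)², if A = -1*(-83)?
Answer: 7056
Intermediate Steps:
A = 83
(A + 1)² = (83 + 1)² = 84² = 7056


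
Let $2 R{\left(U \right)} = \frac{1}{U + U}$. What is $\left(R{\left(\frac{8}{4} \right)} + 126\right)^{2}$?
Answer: $\frac{1018081}{64} \approx 15908.0$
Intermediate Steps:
$R{\left(U \right)} = \frac{1}{4 U}$ ($R{\left(U \right)} = \frac{1}{2 \left(U + U\right)} = \frac{1}{2 \cdot 2 U} = \frac{\frac{1}{2} \frac{1}{U}}{2} = \frac{1}{4 U}$)
$\left(R{\left(\frac{8}{4} \right)} + 126\right)^{2} = \left(\frac{1}{4 \cdot \frac{8}{4}} + 126\right)^{2} = \left(\frac{1}{4 \cdot 8 \cdot \frac{1}{4}} + 126\right)^{2} = \left(\frac{1}{4 \cdot 2} + 126\right)^{2} = \left(\frac{1}{4} \cdot \frac{1}{2} + 126\right)^{2} = \left(\frac{1}{8} + 126\right)^{2} = \left(\frac{1009}{8}\right)^{2} = \frac{1018081}{64}$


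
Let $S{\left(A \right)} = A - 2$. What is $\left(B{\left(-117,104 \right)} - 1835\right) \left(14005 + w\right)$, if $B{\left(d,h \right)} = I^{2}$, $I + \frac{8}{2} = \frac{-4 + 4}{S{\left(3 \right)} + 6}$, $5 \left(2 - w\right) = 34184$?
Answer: $- \frac{65212969}{5} \approx -1.3043 \cdot 10^{7}$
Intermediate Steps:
$S{\left(A \right)} = -2 + A$
$w = - \frac{34174}{5}$ ($w = 2 - \frac{34184}{5} = - \frac{34174}{5} \approx -6834.8$)
$I = -4$ ($I = -4 + \frac{-4 + 4}{\left(-2 + 3\right) + 6} = -4 + \frac{0}{1 + 6} = -4 + \frac{0}{7} = -4 + 0 \cdot \frac{1}{7} = -4 + 0 = -4$)
$B{\left(d,h \right)} = 16$ ($B{\left(d,h \right)} = \left(-4\right)^{2} = 16$)
$\left(B{\left(-117,104 \right)} - 1835\right) \left(14005 + w\right) = \left(16 - 1835\right) \left(14005 - \frac{34174}{5}\right) = \left(-1819\right) \frac{35851}{5} = - \frac{65212969}{5}$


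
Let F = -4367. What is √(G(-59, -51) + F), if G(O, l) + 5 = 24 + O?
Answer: I*√4407 ≈ 66.385*I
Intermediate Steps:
G(O, l) = 19 + O (G(O, l) = -5 + (24 + O) = 19 + O)
√(G(-59, -51) + F) = √((19 - 59) - 4367) = √(-40 - 4367) = √(-4407) = I*√4407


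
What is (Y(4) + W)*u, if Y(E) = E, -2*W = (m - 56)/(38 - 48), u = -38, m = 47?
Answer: -1349/10 ≈ -134.90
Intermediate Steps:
W = -9/20 (W = -(47 - 56)/(2*(38 - 48)) = -(-9)/(2*(-10)) = -(-9)*(-1)/(2*10) = -½*9/10 = -9/20 ≈ -0.45000)
(Y(4) + W)*u = (4 - 9/20)*(-38) = (71/20)*(-38) = -1349/10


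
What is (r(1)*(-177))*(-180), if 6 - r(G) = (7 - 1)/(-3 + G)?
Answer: 286740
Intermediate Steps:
r(G) = 6 - 6/(-3 + G) (r(G) = 6 - (7 - 1)/(-3 + G) = 6 - 6/(-3 + G))
(r(1)*(-177))*(-180) = ((6*(-4 + 1)/(-3 + 1))*(-177))*(-180) = ((6*(-3)/(-2))*(-177))*(-180) = ((6*(-1/2)*(-3))*(-177))*(-180) = (9*(-177))*(-180) = -1593*(-180) = 286740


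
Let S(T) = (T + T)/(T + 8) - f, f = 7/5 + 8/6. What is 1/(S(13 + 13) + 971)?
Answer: 255/247298 ≈ 0.0010311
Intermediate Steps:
f = 41/15 (f = 7*(⅕) + 8*(⅙) = 7/5 + 4/3 = 41/15 ≈ 2.7333)
S(T) = -41/15 + 2*T/(8 + T) (S(T) = (T + T)/(T + 8) - 1*41/15 = (2*T)/(8 + T) - 41/15 = 2*T/(8 + T) - 41/15 = -41/15 + 2*T/(8 + T))
1/(S(13 + 13) + 971) = 1/((-328 - 11*(13 + 13))/(15*(8 + (13 + 13))) + 971) = 1/((-328 - 11*26)/(15*(8 + 26)) + 971) = 1/((1/15)*(-328 - 286)/34 + 971) = 1/((1/15)*(1/34)*(-614) + 971) = 1/(-307/255 + 971) = 1/(247298/255) = 255/247298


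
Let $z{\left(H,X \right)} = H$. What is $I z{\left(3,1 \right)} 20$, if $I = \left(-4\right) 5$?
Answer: $-1200$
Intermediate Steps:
$I = -20$
$I z{\left(3,1 \right)} 20 = \left(-20\right) 3 \cdot 20 = \left(-60\right) 20 = -1200$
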